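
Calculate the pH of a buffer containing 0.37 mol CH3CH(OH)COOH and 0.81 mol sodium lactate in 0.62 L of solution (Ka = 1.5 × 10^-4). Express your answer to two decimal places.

pH = 4.16

pKa = −log(1.5 × 10^-4) = 3.824
pH = pKa + log([A⁻]/[HA]) = 3.824 + log(0.81/0.37)
pH = 3.824 + (+0.340) = 4.16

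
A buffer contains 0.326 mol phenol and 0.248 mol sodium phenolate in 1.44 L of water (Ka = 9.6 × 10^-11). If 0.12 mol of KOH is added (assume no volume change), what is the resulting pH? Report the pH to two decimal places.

After neutralization: n(C6H5OH) = 0.206 mol, n(C6H5O-) = 0.368 mol.
pKa = −log(9.6 × 10^-11) = 10.018
pH = pKa + log([A⁻]/[HA]) = 10.018 + log(0.368/0.206) = 10.018 +0.252

pH = 10.27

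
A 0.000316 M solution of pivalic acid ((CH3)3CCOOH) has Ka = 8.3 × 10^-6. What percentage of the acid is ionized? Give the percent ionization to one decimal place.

(CH3)3CCOOH ⇌ (CH3)3CCOO- + H+; let x = [H+] at equilibrium.
Ka = x²/(C₀ − x); solving the quadratic gives x = 4.72 × 10^-5 M.
Fraction ionized = 4.72 × 10^-5 / 0.000316 = 0.1494 → 14.9%

14.9%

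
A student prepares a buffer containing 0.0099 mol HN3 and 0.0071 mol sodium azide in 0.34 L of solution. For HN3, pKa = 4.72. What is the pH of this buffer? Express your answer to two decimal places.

pH = 4.58

Using pH = pKa + log([base]/[acid]) with [base]/[acid] = 0.0071/0.0099:
pH = 4.72 + (-0.144) = 4.58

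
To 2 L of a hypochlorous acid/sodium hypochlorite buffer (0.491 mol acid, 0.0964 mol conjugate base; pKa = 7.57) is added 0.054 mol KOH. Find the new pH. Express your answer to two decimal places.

OH- converts HOCl to OCl-: HOCl → 0.437 mol, OCl- → 0.15 mol.
pH = pKa + log(n_OCl-/n_HOCl) = 7.57 + log(0.15/0.437) = 7.57 + (-0.464)

pH = 7.11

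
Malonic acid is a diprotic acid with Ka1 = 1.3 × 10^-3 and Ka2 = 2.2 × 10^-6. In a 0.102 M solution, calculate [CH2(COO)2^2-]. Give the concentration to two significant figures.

First ionization gives [H+] ≈ [CH2(COOH)COO-] = 1.09 × 10^-2 M.
Second step: Ka2 = [H+][CH2(COO)2^2-]/[CH2(COOH)COO-] ≈ [CH2(COO)2^2-] (since [H+] ≈ [CH2(COOH)COO-]).
So [CH2(COO)2^2-] ≈ Ka2.

2.2 × 10^-6 M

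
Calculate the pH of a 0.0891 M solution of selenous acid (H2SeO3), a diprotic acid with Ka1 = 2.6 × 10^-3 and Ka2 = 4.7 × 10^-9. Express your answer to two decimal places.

Ka1 ≫ Ka2, so treat the first dissociation as the only significant source of H+.
Ka1 = x²/(0.0891 − x) = 2.6 × 10^-3
Solving the quadratic: x = (−Ka1 + √(Ka1² + 4·Ka1·C₀))/2 = 1.40 × 10^-2 M
pH = −log(1.40 × 10^-2) = 1.85

pH = 1.85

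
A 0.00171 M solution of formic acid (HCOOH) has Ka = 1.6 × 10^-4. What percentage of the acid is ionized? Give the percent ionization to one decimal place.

26.3%

HCOOH ⇌ HCOO- + H+; let x = [H+] at equilibrium.
Solve x² + 0.00016x − 2.74e-07 = 0 → x = 4.49 × 10^-4 M
Fraction ionized = 4.49 × 10^-4 / 0.00171 = 0.2626 → 26.3%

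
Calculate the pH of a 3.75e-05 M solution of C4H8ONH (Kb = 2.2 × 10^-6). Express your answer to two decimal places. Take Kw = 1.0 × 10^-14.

pH = 8.91

C4H8ONH + H2O ⇌ C4H8ONH2+ + OH-
Let x = [OH-] at equilibrium. Kb = x²/(3.75e-05 − x).
x is not negligible relative to C₀; solve x² + 2.2e-06·x − 8.25e-11 = 0.
x = [−2.2e-06 + √(2.2e-06² + 3.3e-10)]/2 = 8.05 × 10^-6 M
pOH = −log(8.05 × 10^-6) = 5.09; pH = 14.00 − 5.09 = 8.91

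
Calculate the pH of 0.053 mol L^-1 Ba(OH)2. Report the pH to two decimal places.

Ba(OH)2 is a strong base (each formula unit releases 2 OH-); [OH-] = 0.106 M.
pOH = -log(0.106) = 0.97
pH = 14.00 - 0.97 = 13.03

pH = 13.03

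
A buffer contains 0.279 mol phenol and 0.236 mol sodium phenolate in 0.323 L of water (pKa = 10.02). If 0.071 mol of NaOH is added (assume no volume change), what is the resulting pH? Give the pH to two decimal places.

pH = 10.19

OH- converts C6H5OH to C6H5O-: C6H5OH → 0.208 mol, C6H5O- → 0.307 mol.
Henderson–Hasselbalch with mole ratio 0.307/0.208: pH = 10.02 + (+0.169)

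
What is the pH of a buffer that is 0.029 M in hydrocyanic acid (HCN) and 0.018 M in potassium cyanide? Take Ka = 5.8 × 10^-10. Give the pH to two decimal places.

pKa = −log(5.8 × 10^-10) = 9.237
pH = pKa + log([A⁻]/[HA]) = 9.237 + log(0.018/0.029)
pH = 9.237 + (-0.207) = 9.03

pH = 9.03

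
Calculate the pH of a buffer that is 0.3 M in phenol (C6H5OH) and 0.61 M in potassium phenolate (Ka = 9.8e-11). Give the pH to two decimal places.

pKa = −log(9.8 × 10^-11) = 10.009
Using pH = pKa + log([base]/[acid]) with [base]/[acid] = 0.61/0.3:
pH = 10.009 + (+0.308) = 10.32

pH = 10.32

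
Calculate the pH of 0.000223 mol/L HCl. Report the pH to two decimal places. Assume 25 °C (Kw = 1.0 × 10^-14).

pH = 3.65

HCl is a strong acid and dissociates completely, so [H+] = 0.000223 M.
pH = -log(0.000223) = 3.65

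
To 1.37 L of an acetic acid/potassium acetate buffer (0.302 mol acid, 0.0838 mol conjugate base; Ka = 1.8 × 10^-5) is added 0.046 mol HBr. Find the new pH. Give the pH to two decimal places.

After neutralization: n(CH3COOH) = 0.348 mol, n(CH3COO-) = 0.0378 mol.
pKa = −log(1.8 × 10^-5) = 4.745
Henderson–Hasselbalch with mole ratio 0.0378/0.348: pH = 4.745 + (-0.964)

pH = 3.78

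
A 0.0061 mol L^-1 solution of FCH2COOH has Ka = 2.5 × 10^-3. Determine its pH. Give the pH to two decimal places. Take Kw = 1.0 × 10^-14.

FCH2COOH ⇌ FCH2COO- + H+
Let x = [H+] at equilibrium. Ka = x²/(0.0061 − x).
x is not negligible relative to C₀; solve x² + 0.0025·x − 1.53e-05 = 0.
x = [−0.0025 + √(0.0025² + 6.1e-05)]/2 = 2.85 × 10^-3 M
pH = −log(2.85 × 10^-3) = 2.55

pH = 2.55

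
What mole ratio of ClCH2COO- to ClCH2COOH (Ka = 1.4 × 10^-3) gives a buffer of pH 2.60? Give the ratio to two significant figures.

pKa = -log(1.4 × 10^-3) = 2.854
pH = pKa + log(r) ⇒ log(r) = 2.60 − 2.854 = -0.254
r = [ClCH2COO-]/[ClCH2COOH] = 10^(-0.254) = 0.557

ratio = 0.56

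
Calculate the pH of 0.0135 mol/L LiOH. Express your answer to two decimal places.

pH = 12.13

LiOH is a strong base; [OH-] = 0.0135 M.
pOH = -log(0.0135) = 1.87
pH = 14.00 - 1.87 = 12.13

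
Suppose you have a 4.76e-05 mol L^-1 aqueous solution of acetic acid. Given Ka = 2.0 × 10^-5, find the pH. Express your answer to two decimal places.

pH = 4.65

CH3COOH ⇌ CH3COO- + H+
From the ICE table, Ka = [H+]²/(4.76e-05 − [H+]) = 2.0 × 10^-5.
Here C₀/Ka ≈ 2.38, so the small-[H+] approximation fails. Use the quadratic:
[H+] = [−2e-05 + √(2e-05² + 3.81e-09)]/2 = 2.24 × 10^-5 M
pH = −log[H+] = −log(2.24 × 10^-5) = 4.65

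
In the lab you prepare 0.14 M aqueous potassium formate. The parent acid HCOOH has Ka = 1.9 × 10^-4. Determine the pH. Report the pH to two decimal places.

HCOO- is the conjugate base of the weak acid HCOOH.
Kb = Kw/Ka = 1.0×10^-14 / 1.9 × 10^-4 = 5.26 × 10^-11
From the ICE table, Kb = x²/(0.14 − x) = 5.26 × 10^-11.
Since Kb ≪ C₀, x ≈ √(Kb·C₀) = 2.71 × 10^-6 M.
(x/C₀ = 0.0019% < 5%, so the approximation holds.)
pOH = 5.57, so pH = 14.00 − pOH = 8.43

pH = 8.43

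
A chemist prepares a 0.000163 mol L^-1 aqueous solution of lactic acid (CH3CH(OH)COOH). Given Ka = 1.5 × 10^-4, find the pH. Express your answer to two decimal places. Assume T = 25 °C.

pH = 4.01

CH3CH(OH)COOH ⇌ CH3CH(OH)COO- + H+
Ka = [H+]²/(0.000163 − [H+]) = 1.5 × 10^-4
Here C₀/Ka ≈ 1.09, so the small-[H+] approximation fails. Use the quadratic:
[H+] = (−Ka + √(Ka² + 4·Ka·C₀))/2 = 9.84 × 10^-5 M
pH = −log[H+] = −log(9.84 × 10^-5) = 4.01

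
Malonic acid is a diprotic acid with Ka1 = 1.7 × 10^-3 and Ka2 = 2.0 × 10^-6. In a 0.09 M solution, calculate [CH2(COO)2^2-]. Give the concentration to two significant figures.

2.0 × 10^-6 M

First ionization gives [H+] ≈ [CH2(COOH)COO-] = 1.15 × 10^-2 M.
Second step: Ka2 = [H+][CH2(COO)2^2-]/[CH2(COOH)COO-] ≈ [CH2(COO)2^2-] (since [H+] ≈ [CH2(COOH)COO-]).
So [CH2(COO)2^2-] ≈ Ka2.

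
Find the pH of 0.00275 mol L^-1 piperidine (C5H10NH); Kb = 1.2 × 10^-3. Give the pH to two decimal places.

pH = 11.12

C5H10NH + H2O ⇌ C5H10NH2+ + OH-
Kb = x²/(0.00275 − x) = 1.2 × 10^-3
x is not negligible relative to C₀; solve x² + 0.0012·x − 3.3e-06 = 0.
x = (−Kb + √(Kb² + 4·Kb·C₀))/2 = 1.31 × 10^-3 M
pOH = 2.88, so pH = 14.00 − pOH = 11.12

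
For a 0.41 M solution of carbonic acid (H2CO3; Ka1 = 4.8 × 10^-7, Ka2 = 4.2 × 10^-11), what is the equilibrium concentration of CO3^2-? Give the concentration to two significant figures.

First ionization gives [H+] ≈ [HCO3-] = 4.44 × 10^-4 M.
Second step: Ka2 = [H+][CO3^2-]/[HCO3-] ≈ [CO3^2-] (since [H+] ≈ [HCO3-]).
So [CO3^2-] ≈ Ka2.

4.2 × 10^-11 M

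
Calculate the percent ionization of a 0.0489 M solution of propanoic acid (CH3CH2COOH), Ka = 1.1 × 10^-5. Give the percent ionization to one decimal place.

CH3CH2COOH ⇌ CH3CH2COO- + H+; let x = [H+] at equilibrium.
x ≈ √(Ka·C₀) = √(1.1 × 10^-5 × 0.0489) = 7.33 × 10^-4 M
Fraction ionized = 7.33 × 10^-4 / 0.0489 = 0.0150 → 1.5%

1.5%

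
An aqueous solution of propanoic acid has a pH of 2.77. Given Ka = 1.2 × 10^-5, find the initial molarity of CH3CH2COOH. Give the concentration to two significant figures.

[H+] = 10^(-2.77) = 1.70 × 10^-3 M = x
Ka = x²/(C₀ − x) ⇒ C₀ = x + x²/Ka
C₀ = 1.70 × 10^-3 + (1.70 × 10^-3)²/(1.2 × 10^-5) = 2.43 × 10^-1 M

C₀ = 2.4 × 10^-1 M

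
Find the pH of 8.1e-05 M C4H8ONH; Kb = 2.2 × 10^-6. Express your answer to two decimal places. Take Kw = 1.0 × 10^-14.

C4H8ONH + H2O ⇌ C4H8ONH2+ + OH-
Kb = [OH-]²/(8.1e-05 − [OH-]) = 2.2 × 10^-6
[OH-] is not negligible relative to C₀; solve [OH-]² + 2.2e-06·[OH-] − 1.78e-10 = 0.
[OH-] = (−Kb + √(Kb² + 4·Kb·C₀))/2 = 1.23 × 10^-5 M
pOH = 4.91, so pH = 14.00 − pOH = 9.09

pH = 9.09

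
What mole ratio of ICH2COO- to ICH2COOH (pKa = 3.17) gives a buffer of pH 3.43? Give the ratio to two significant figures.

pH = pKa + log(r) ⇒ log(r) = 3.43 − 3.17 = +0.26
r = [ICH2COO-]/[ICH2COOH] = 10^(+0.26) = 1.82

ratio = 1.8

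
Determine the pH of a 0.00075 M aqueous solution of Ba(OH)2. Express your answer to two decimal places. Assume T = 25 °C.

pH = 11.18

Ba(OH)2 is a strong base (each formula unit releases 2 OH-); [OH-] = 0.0015 M.
pOH = -log(0.0015) = 2.82
pH = 14.00 - 2.82 = 11.18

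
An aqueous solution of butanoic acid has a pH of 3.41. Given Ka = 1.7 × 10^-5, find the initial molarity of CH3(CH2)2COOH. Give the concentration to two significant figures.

[H+] = 10^(-3.41) = 3.89 × 10^-4 M = x
Ka = x²/(C₀ − x) ⇒ C₀ = x + x²/Ka
C₀ = 3.89 × 10^-4 + (3.89 × 10^-4)²/(1.7 × 10^-5) = 9.29 × 10^-3 M

C₀ = 9.3 × 10^-3 M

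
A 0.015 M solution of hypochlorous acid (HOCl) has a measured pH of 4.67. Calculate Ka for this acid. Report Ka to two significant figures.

Ka = 3.1 × 10^-8

[H+] = 10^(-4.67) = 2.14 × 10^-5 M
At equilibrium [HA] = 0.015 − 2.14 × 10^-5 = 1.50 × 10^-2 M
Ka = [H+][A-]/[HA] = (2.14 × 10^-5)² / 1.50 × 10^-2 = 3.1 × 10^-8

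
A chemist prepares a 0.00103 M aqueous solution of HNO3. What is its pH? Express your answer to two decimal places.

HNO3 is a strong acid and dissociates completely, so [H+] = 0.00103 M.
pH = -log(0.00103) = 2.99

pH = 2.99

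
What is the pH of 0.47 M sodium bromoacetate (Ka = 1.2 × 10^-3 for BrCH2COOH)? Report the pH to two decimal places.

BrCH2COO- is the conjugate base of the weak acid BrCH2COOH.
Kb = Kw/Ka = 1.0×10^-14 / 1.2 × 10^-3 = 8.33 × 10^-12
Kb = [OH-]²/(0.47 − [OH-]) = 8.33 × 10^-12
Since Kb ≪ C₀, [OH-] ≈ √(Kb·C₀) = 1.98 × 10^-6 M.
pOH = −log(1.98 × 10^-6) = 5.70; pH = 14.00 − 5.70 = 8.30

pH = 8.30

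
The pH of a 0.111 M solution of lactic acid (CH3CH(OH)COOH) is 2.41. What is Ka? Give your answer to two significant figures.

[H+] = 10^(-2.41) = 3.89 × 10^-3 M
At equilibrium [HA] = 0.111 − 3.89 × 10^-3 = 1.07 × 10^-1 M
Ka = [H+][A-]/[HA] = (3.89 × 10^-3)² / 1.07 × 10^-1 = 1.4 × 10^-4

Ka = 1.4 × 10^-4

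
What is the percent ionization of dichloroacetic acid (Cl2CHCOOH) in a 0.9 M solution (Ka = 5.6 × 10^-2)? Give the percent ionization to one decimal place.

Cl2CHCOOH ⇌ Cl2CHCOO- + H+; let x = [H+] at equilibrium.
Solve x² + 0.056x − 0.0504 = 0 → x = 1.98 × 10^-1 M
% ionization = x/C₀ × 100% = 1.98 × 10^-1/0.9 × 100% = 22.0%

22.0%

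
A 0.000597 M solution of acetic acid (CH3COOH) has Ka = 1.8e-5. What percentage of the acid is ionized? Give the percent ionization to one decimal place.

15.9%

CH3COOH ⇌ CH3COO- + H+; let x = [H+] at equilibrium.
Solve x² + 1.8e-05x − 1.07e-08 = 0 → x = 9.51 × 10^-5 M
% ionization = x/C₀ × 100% = 9.51 × 10^-5/0.000597 × 100% = 15.9%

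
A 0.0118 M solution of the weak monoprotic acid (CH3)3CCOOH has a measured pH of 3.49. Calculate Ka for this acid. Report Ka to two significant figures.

[H+] = 10^(-3.49) = 3.24 × 10^-4 M
At equilibrium [HA] = 0.0118 − 3.24 × 10^-4 = 1.15 × 10^-2 M
Ka = [H+][A-]/[HA] = (3.24 × 10^-4)² / 1.15 × 10^-2 = 9.1 × 10^-6

Ka = 9.1 × 10^-6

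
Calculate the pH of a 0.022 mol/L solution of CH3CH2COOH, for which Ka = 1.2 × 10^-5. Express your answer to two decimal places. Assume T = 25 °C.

CH3CH2COOH ⇌ CH3CH2COO- + H+
Ka = [H+]²/(0.022 − [H+]) = 1.2 × 10^-5
Neglecting [H+] in the denominator: [H+] = √(1.2 × 10^-5 × 0.022) = 5.14 × 10^-4 M
([H+]/C₀ = 2.3% < 5%, so the approximation holds.)
pH = −log[H+] = −log(5.14 × 10^-4) = 3.29

pH = 3.29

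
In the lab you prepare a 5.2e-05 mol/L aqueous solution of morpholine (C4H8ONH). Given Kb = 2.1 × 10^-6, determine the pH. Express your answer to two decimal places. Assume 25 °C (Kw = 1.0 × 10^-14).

pH = 8.98

C4H8ONH + H2O ⇌ C4H8ONH2+ + OH-
From the ICE table, Kb = [OH-]²/(5.2e-05 − [OH-]) = 2.1 × 10^-6.
[OH-] is not negligible relative to C₀; solve [OH-]² + 2.1e-06·[OH-] − 1.09e-10 = 0.
[OH-] = [−2.1e-06 + √(2.1e-06² + 4.37e-10)]/2 = 9.45 × 10^-6 M
pOH = −log(9.45 × 10^-6) = 5.02; pH = 14.00 − 5.02 = 8.98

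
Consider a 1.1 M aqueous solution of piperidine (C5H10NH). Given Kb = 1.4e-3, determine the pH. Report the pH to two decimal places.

C5H10NH + H2O ⇌ C5H10NH2+ + OH-
Let x = [OH-] at equilibrium. Kb = x²/(1.1 − x).
Assume x ≪ 1.1: x ≈ √(1.4 × 10^-3 × 1.1) = 3.92 × 10^-2 M
Check: 3.6% ionized — well under 5%, approximation valid.
pOH = −log(3.92 × 10^-2) = 1.41; pH = 14.00 − 1.41 = 12.59

pH = 12.59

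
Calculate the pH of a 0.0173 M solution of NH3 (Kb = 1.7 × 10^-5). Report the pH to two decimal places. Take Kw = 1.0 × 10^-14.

NH3 + H2O ⇌ NH4+ + OH-
Let x = [OH-] at equilibrium. Kb = x²/(0.0173 − x).
Neglecting x in the denominator: x = √(1.7 × 10^-5 × 0.0173) = 5.42 × 10^-4 M
(x/C₀ = 3.1% < 5%, so the approximation holds.)
pOH = −log(5.42 × 10^-4) = 3.27; pH = 14.00 − 3.27 = 10.73

pH = 10.73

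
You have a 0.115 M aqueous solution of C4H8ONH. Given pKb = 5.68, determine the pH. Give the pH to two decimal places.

C4H8ONH + H2O ⇌ C4H8ONH2+ + OH-
Kb = 10^(−5.68) = 2.09 × 10^-6
Kb = [OH-]²/(0.115 − [OH-]) = 2.09 × 10^-6
Neglecting [OH-] in the denominator: [OH-] = √(2.09 × 10^-6 × 0.115) = 4.90 × 10^-4 M
([OH-]/C₀ = 0.43% < 5%, so the approximation holds.)
pOH = 3.31, so pH = 14.00 − pOH = 10.69

pH = 10.69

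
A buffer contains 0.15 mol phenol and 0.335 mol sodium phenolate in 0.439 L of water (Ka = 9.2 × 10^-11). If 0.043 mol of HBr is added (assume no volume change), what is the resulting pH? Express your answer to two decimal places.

pH = 10.22

Added H+ converts C6H5O- to C6H5OH: C6H5OH → 0.193 mol, C6H5O- → 0.292 mol.
pKa = −log(9.2 × 10^-11) = 10.036
Henderson–Hasselbalch with mole ratio 0.292/0.193: pH = 10.036 + (+0.180)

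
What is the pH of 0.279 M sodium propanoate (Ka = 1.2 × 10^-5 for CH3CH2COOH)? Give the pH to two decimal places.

pH = 9.18

CH3CH2COO- is the conjugate base of the weak acid CH3CH2COOH.
Kb = Kw/Ka = 1.0×10^-14 / 1.2 × 10^-5 = 8.33 × 10^-10
From the ICE table, Kb = x²/(0.279 − x) = 8.33 × 10^-10.
Assume x ≪ 0.279: x ≈ √(8.33 × 10^-10 × 0.279) = 1.52 × 10^-5 M
pOH = 4.82, so pH = 14.00 − pOH = 9.18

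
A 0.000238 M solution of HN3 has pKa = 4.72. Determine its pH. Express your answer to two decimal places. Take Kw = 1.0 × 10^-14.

HN3 ⇌ N3- + H+
Ka = 10^(−4.72) = 1.91 × 10^-5
Ka = [H+]²/(0.000238 − [H+]) = 1.91 × 10^-5
[H+] is not negligible relative to C₀; solve [H+]² + 1.91e-05·[H+] − 4.55e-09 = 0.
[H+] = (−Ka + √(Ka² + 4·Ka·C₀))/2 = 5.85 × 10^-5 M
pH = −log(5.85 × 10^-5) = 4.23

pH = 4.23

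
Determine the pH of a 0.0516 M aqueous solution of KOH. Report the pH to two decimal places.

KOH is a strong base; [OH-] = 0.0516 M.
pOH = -log(0.0516) = 1.29
pH = 14.00 - 1.29 = 12.71

pH = 12.71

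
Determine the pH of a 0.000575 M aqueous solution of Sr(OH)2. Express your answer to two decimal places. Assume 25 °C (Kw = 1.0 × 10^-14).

pH = 11.06

Sr(OH)2 is a strong base (each formula unit releases 2 OH-); [OH-] = 0.00115 M.
pOH = -log(0.00115) = 2.94
pH = 14.00 - 2.94 = 11.06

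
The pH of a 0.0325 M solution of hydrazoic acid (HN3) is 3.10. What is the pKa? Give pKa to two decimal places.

pKa = 4.70

[H+] = 10^(-3.10) = 7.94 × 10^-4 M
At equilibrium [HA] = 0.0325 − 7.94 × 10^-4 = 3.17 × 10^-2 M
Ka = [H+][A-]/[HA] = (7.94 × 10^-4)² / 3.17 × 10^-2 = 1.99 × 10^-5
pKa = -log(1.99 × 10^-5) = 4.70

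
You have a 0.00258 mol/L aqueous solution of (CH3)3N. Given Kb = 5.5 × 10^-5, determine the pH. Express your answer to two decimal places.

pH = 10.54

(CH3)3N + H2O ⇌ (CH3)3NH+ + OH-
From the ICE table, Kb = x²/(0.00258 − x) = 5.5 × 10^-5.
x is not negligible relative to C₀; solve x² + 5.5e-05·x − 1.42e-07 = 0.
x = [−5.5e-05 + √(5.5e-05² + 5.68e-07)]/2 = 3.50 × 10^-4 M
pOH = 3.46, so pH = 14.00 − pOH = 10.54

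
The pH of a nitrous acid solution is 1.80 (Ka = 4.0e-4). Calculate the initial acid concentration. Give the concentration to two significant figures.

C₀ = 6.4 × 10^-1 M

[H+] = 10^(-1.80) = 1.58 × 10^-2 M = x
Ka = x²/(C₀ − x) ⇒ C₀ = x + x²/Ka
C₀ = 1.58 × 10^-2 + (1.58 × 10^-2)²/(4.0 × 10^-4) = 6.40 × 10^-1 M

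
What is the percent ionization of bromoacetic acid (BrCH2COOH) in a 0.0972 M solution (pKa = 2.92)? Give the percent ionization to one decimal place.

BrCH2COOH ⇌ BrCH2COO- + H+; let x = [H+] at equilibrium.
Ka = 10^(−2.92) = 1.20 × 10^-3
Ka = x²/(C₀ − x); solving the quadratic gives x = 1.02 × 10^-2 M.
Fraction ionized = 1.02 × 10^-2 / 0.0972 = 0.1049 → 10.5%

10.5%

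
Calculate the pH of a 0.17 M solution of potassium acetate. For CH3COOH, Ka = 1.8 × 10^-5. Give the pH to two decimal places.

CH3COO- is the conjugate base of the weak acid CH3COOH.
Kb = Kw/Ka = 1.0×10^-14 / 1.8 × 10^-5 = 5.56 × 10^-10
Let x = [OH-] at equilibrium. Kb = x²/(0.17 − x).
Assume x ≪ 0.17: x ≈ √(5.56 × 10^-10 × 0.17) = 9.72 × 10^-6 M
Check: 0.0057% ionized — well under 5%, approximation valid.
pOH = 5.01, so pH = 14.00 − pOH = 8.99

pH = 8.99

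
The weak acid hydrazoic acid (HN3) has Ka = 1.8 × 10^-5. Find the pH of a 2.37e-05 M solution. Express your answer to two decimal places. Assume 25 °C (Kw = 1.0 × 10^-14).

HN3 ⇌ N3- + H+
Ka = [H+]²/(2.37e-05 − [H+]) = 1.8 × 10^-5
Here C₀/Ka ≈ 1.32, so the small-[H+] approximation fails. Use the quadratic:
[H+] = (−Ka + √(Ka² + 4·Ka·C₀))/2 = 1.35 × 10^-5 M
pH = −log[H+] = −log(1.35 × 10^-5) = 4.87

pH = 4.87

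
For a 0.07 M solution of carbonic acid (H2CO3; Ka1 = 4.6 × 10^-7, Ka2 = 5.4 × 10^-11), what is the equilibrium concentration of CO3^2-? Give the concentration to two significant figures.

5.4 × 10^-11 M

First ionization gives [H+] ≈ [HCO3-] = 1.79 × 10^-4 M.
Second step: Ka2 = [H+][CO3^2-]/[HCO3-] ≈ [CO3^2-] (since [H+] ≈ [HCO3-]).
So [CO3^2-] ≈ Ka2.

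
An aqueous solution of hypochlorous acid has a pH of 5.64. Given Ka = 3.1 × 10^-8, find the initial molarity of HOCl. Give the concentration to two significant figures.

C₀ = 1.7 × 10^-4 M

[H+] = 10^(-5.64) = 2.29 × 10^-6 M = x
Ka = x²/(C₀ − x) ⇒ C₀ = x + x²/Ka
C₀ = 2.29 × 10^-6 + (2.29 × 10^-6)²/(3.1 × 10^-8) = 1.71 × 10^-4 M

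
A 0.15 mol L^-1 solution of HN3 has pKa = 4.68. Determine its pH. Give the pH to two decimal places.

pH = 2.75

HN3 ⇌ N3- + H+
Ka = 10^(−4.68) = 2.09 × 10^-5
From the ICE table, Ka = x²/(0.15 − x) = 2.09 × 10^-5.
Neglecting x in the denominator: x = √(2.09 × 10^-5 × 0.15) = 1.77 × 10^-3 M
Check: 1.2% ionized — well under 5%, approximation valid.
pH = −log(1.77 × 10^-3) = 2.75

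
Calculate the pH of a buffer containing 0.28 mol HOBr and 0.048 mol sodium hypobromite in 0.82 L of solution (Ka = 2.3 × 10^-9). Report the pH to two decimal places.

pKa = −log(2.3 × 10^-9) = 8.638
Using pH = pKa + log([base]/[acid]) with [base]/[acid] = 0.048/0.28:
pH = 8.638 + (-0.766) = 7.87

pH = 7.87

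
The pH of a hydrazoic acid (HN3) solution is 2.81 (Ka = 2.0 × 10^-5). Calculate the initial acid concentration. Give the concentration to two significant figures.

C₀ = 1.2 × 10^-1 M

[H+] = 10^(-2.81) = 1.55 × 10^-3 M = x
Ka = x²/(C₀ − x) ⇒ C₀ = x + x²/Ka
C₀ = 1.55 × 10^-3 + (1.55 × 10^-3)²/(2.0 × 10^-5) = 1.22 × 10^-1 M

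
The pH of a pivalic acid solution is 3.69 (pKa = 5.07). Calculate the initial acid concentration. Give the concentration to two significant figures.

[H+] = 10^(-3.69) = 2.04 × 10^-4 M = x
Ka = 10^(−5.07) = 8.51 × 10^-6
Ka = x²/(C₀ − x) ⇒ C₀ = x + x²/Ka
C₀ = 2.04 × 10^-4 + (2.04 × 10^-4)²/(8.51 × 10^-6) = 5.09 × 10^-3 M

C₀ = 5.1 × 10^-3 M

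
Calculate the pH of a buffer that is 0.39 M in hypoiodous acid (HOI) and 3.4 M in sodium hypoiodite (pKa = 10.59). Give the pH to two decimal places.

Henderson–Hasselbalch: pH = pKa + log([OI-]/[HOI]) = 10.59 + log(3.4/0.39)
pH = 10.59 + (+0.940) = 11.53

pH = 11.53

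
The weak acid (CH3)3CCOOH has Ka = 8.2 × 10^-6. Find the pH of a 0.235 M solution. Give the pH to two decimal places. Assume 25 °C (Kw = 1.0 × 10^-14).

pH = 2.86

(CH3)3CCOOH ⇌ (CH3)3CCOO- + H+
Let x = [H+] at equilibrium. Ka = x²/(0.235 − x).
Since Ka ≪ C₀, x ≈ √(Ka·C₀) = 1.39 × 10^-3 M.
(x/C₀ = 0.59% < 5%, so the approximation holds.)
pH = −log[H+] = −log(1.39 × 10^-3) = 2.86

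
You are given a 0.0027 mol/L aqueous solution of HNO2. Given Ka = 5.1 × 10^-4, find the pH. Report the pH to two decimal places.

HNO2 ⇌ NO2- + H+
From the ICE table, Ka = [H+]²/(0.0027 − [H+]) = 5.1 × 10^-4.
Here C₀/Ka ≈ 5.29, so the small-[H+] approximation fails. Use the quadratic:
[H+] = [−0.00051 + √(0.00051² + 5.51e-06)]/2 = 9.46 × 10^-4 M
pH = −log(9.46 × 10^-4) = 3.02

pH = 3.02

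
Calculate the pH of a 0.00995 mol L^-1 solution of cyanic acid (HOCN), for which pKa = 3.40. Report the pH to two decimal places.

pH = 2.74

HOCN ⇌ OCN- + H+
Ka = 10^(−3.40) = 3.98 × 10^-4
From the ICE table, Ka = [H+]²/(0.00995 − [H+]) = 3.98 × 10^-4.
The 5% rule fails; solving [H+]² + Ka·[H+] − Ka·C₀ = 0 exactly:
[H+] = (−Ka + √(Ka² + 4·Ka·C₀))/2 = 1.80 × 10^-3 M
pH = −log(1.80 × 10^-3) = 2.74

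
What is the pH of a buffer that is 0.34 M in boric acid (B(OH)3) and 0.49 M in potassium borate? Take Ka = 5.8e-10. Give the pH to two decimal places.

pH = 9.40

pKa = −log(5.8 × 10^-10) = 9.237
Henderson–Hasselbalch: pH = pKa + log([B(OH)4-]/[B(OH)3]) = 9.237 + log(0.49/0.34)
pH = 9.237 + (+0.159) = 9.40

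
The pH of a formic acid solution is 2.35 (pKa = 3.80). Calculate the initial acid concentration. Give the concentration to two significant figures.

[H+] = 10^(-2.35) = 4.47 × 10^-3 M = x
Ka = 10^(−3.80) = 1.58 × 10^-4
Ka = x²/(C₀ − x) ⇒ C₀ = x + x²/Ka
C₀ = 4.47 × 10^-3 + (4.47 × 10^-3)²/(1.58 × 10^-4) = 1.31 × 10^-1 M

C₀ = 1.3 × 10^-1 M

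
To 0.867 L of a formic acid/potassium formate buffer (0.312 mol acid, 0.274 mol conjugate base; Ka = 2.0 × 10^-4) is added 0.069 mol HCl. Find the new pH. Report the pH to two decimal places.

pH = 3.43

Added H+ converts HCOO- to HCOOH: HCOOH → 0.381 mol, HCOO- → 0.205 mol.
pKa = −log(2.0 × 10^-4) = 3.699
pH = pKa + log(n_HCOO-/n_HCOOH) = 3.699 + log(0.205/0.381) = 3.699 + (-0.269)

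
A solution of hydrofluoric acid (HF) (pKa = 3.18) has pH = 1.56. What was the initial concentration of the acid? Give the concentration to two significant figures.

[H+] = 10^(-1.56) = 2.75 × 10^-2 M = x
Ka = 10^(−3.18) = 6.61 × 10^-4
Ka = x²/(C₀ − x) ⇒ C₀ = x + x²/Ka
C₀ = 2.75 × 10^-2 + (2.75 × 10^-2)²/(6.61 × 10^-4) = 1.17 M

C₀ = 1.2 M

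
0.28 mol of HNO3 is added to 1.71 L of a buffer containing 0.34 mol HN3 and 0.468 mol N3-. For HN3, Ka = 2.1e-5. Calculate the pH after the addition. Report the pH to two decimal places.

pH = 4.16

Added H+ converts N3- to HN3: HN3 → 0.62 mol, N3- → 0.188 mol.
pKa = −log(2.1 × 10^-5) = 4.678
pH = pKa + log([A⁻]/[HA]) = 4.678 + log(0.188/0.62) = 4.678 -0.518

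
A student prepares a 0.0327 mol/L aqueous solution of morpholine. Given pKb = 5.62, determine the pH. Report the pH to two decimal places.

pH = 10.45

C4H8ONH + H2O ⇌ C4H8ONH2+ + OH-
Kb = 10^(−5.62) = 2.40 × 10^-6
From the ICE table, Kb = x²/(0.0327 − x) = 2.40 × 10^-6.
Since Kb ≪ C₀, x ≈ √(Kb·C₀) = 2.80 × 10^-4 M.
Check: 0.86% ionized — well under 5%, approximation valid.
pOH = −log(2.80 × 10^-4) = 3.55; pH = 14.00 − 3.55 = 10.45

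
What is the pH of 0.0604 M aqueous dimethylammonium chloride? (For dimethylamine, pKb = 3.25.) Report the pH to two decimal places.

(CH3)2NH2+ is the conjugate acid of the weak base (CH3)2NH.
Kb = 10^(−3.25) = 5.62 × 10^-4
Ka = Kw/Kb = 1.0×10^-14 / 5.62 × 10^-4 = 1.78 × 10^-11
Let x = [H+] at equilibrium. Ka = x²/(0.0604 − x).
Since Ka ≪ C₀, x ≈ √(Ka·C₀) = 1.04 × 10^-6 M.
Check: 0.0017% ionized — well under 5%, approximation valid.
pH = −log(1.04 × 10^-6) = 5.98

pH = 5.98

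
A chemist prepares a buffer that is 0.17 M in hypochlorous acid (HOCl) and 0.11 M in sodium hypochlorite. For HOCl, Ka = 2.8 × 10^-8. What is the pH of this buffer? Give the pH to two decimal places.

pH = 7.36

pKa = −log(2.8 × 10^-8) = 7.553
Using pH = pKa + log([base]/[acid]) with [base]/[acid] = 0.11/0.17:
pH = 7.553 + (-0.189) = 7.36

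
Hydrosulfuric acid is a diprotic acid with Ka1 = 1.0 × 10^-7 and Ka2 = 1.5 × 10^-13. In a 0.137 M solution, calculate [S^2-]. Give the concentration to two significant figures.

1.5 × 10^-13 M

First ionization gives [H+] ≈ [HS-] = 1.17 × 10^-4 M.
Second step: Ka2 = [H+][S^2-]/[HS-] ≈ [S^2-] (since [H+] ≈ [HS-]).
So [S^2-] ≈ Ka2.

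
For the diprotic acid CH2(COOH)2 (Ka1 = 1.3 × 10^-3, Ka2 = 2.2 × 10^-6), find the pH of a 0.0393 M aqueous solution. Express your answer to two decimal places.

pH = 2.19

Since Ka1 ≫ Ka2, the first ionization dominates [H+].
Ka1 = x²/(0.0393 − x) = 1.3 × 10^-3
Solving the quadratic: x = (−Ka1 + √(Ka1² + 4·Ka1·C₀))/2 = 6.53 × 10^-3 M
pH = −log(6.53 × 10^-3) = 2.19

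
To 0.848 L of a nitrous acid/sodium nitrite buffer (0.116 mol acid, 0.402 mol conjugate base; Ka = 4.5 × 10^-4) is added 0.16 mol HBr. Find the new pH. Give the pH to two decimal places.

Added H+ converts NO2- to HNO2: HNO2 → 0.276 mol, NO2- → 0.242 mol.
pKa = −log(4.5 × 10^-4) = 3.347
Henderson–Hasselbalch with mole ratio 0.242/0.276: pH = 3.347 + (-0.057)

pH = 3.29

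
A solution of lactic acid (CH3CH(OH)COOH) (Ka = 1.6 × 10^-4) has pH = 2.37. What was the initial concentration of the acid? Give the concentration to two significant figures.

[H+] = 10^(-2.37) = 4.27 × 10^-3 M = x
Ka = x²/(C₀ − x) ⇒ C₀ = x + x²/Ka
C₀ = 4.27 × 10^-3 + (4.27 × 10^-3)²/(1.6 × 10^-4) = 1.18 × 10^-1 M

C₀ = 1.2 × 10^-1 M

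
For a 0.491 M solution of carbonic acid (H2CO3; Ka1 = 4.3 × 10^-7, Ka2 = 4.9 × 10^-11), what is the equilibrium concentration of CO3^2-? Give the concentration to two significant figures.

First ionization gives [H+] ≈ [HCO3-] = 4.59 × 10^-4 M.
Second step: Ka2 = [H+][CO3^2-]/[HCO3-] ≈ [CO3^2-] (since [H+] ≈ [HCO3-]).
So [CO3^2-] ≈ Ka2.

4.9 × 10^-11 M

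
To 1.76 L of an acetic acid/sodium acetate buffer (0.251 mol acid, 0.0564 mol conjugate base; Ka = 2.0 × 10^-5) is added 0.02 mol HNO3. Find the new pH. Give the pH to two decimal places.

After neutralization: n(CH3COOH) = 0.271 mol, n(CH3COO-) = 0.0364 mol.
pKa = −log(2.0 × 10^-5) = 4.699
pH = pKa + log(n_CH3COO-/n_CH3COOH) = 4.699 + log(0.0364/0.271) = 4.699 + (-0.872)

pH = 3.83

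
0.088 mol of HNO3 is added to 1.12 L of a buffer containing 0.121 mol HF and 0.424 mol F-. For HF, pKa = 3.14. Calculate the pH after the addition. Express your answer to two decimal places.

pH = 3.35

After neutralization: n(HF) = 0.209 mol, n(F-) = 0.336 mol.
pH = pKa + log([A⁻]/[HA]) = 3.14 + log(0.336/0.209) = 3.14 +0.206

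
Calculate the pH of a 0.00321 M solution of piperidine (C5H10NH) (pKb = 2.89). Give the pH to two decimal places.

C5H10NH + H2O ⇌ C5H10NH2+ + OH-
Kb = 10^(−2.89) = 1.29 × 10^-3
From the ICE table, Kb = [OH-]²/(0.00321 − [OH-]) = 1.29 × 10^-3.
[OH-] is not negligible relative to C₀; solve [OH-]² + 0.00129·[OH-] − 4.14e-06 = 0.
[OH-] = [−0.00129 + √(0.00129² + 1.66e-05)]/2 = 1.49 × 10^-3 M
pOH = 2.83, so pH = 14.00 − pOH = 11.17

pH = 11.17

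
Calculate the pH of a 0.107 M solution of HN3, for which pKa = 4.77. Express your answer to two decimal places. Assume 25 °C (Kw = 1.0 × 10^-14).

pH = 2.87

HN3 ⇌ N3- + H+
Ka = 10^(−4.77) = 1.70 × 10^-5
Let x = [H+] at equilibrium. Ka = x²/(0.107 − x).
Since Ka ≪ C₀, x ≈ √(Ka·C₀) = 1.35 × 10^-3 M.
pH = −log[H+] = −log(1.35 × 10^-3) = 2.87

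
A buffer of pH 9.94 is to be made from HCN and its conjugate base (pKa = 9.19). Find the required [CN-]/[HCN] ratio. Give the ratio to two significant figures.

pH = pKa + log(r) ⇒ log(r) = 9.94 − 9.19 = +0.75
r = [CN-]/[HCN] = 10^(+0.75) = 5.62

ratio = 5.6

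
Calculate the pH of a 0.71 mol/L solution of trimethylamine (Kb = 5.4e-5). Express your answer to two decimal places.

(CH3)3N + H2O ⇌ (CH3)3NH+ + OH-
Let x = [OH-] at equilibrium. Kb = x²/(0.71 − x).
Assume x ≪ 0.71: x ≈ √(5.4 × 10^-5 × 0.71) = 6.19 × 10^-3 M
Check: 0.87% ionized — well under 5%, approximation valid.
pOH = −log(6.19 × 10^-3) = 2.21; pH = 14.00 − 2.21 = 11.79

pH = 11.79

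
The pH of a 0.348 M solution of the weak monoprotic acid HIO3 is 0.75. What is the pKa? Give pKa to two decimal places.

pKa = 0.73

[H+] = 10^(-0.75) = 1.78 × 10^-1 M
At equilibrium [HA] = 0.348 − 1.78 × 10^-1 = 1.70 × 10^-1 M
Ka = [H+][A-]/[HA] = (1.78 × 10^-1)² / 1.70 × 10^-1 = 1.86 × 10^-1
pKa = -log(1.86 × 10^-1) = 0.73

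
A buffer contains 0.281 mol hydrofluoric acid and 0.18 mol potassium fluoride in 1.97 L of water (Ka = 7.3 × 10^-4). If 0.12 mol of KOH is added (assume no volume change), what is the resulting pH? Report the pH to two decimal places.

OH- converts HF to F-: HF → 0.161 mol, F- → 0.3 mol.
pKa = −log(7.3 × 10^-4) = 3.137
pH = pKa + log([A⁻]/[HA]) = 3.137 + log(0.3/0.161) = 3.137 +0.270

pH = 3.41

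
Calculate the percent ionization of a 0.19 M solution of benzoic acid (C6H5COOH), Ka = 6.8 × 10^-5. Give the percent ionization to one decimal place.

C6H5COOH ⇌ C6H5COO- + H+; let x = [H+] at equilibrium.
x ≈ √(Ka·C₀) = √(6.8 × 10^-5 × 0.19) = 3.59 × 10^-3 M
Fraction ionized = 3.59 × 10^-3 / 0.19 = 0.0189 → 1.9%

1.9%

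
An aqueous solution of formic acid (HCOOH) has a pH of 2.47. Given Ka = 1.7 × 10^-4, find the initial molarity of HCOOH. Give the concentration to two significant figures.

C₀ = 7.1 × 10^-2 M

[H+] = 10^(-2.47) = 3.39 × 10^-3 M = x
Ka = x²/(C₀ − x) ⇒ C₀ = x + x²/Ka
C₀ = 3.39 × 10^-3 + (3.39 × 10^-3)²/(1.7 × 10^-4) = 7.10 × 10^-2 M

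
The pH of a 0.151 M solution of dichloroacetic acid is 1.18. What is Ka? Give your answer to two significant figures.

Ka = 5.1 × 10^-2

[H+] = 10^(-1.18) = 6.61 × 10^-2 M
At equilibrium [HA] = 0.151 − 6.61 × 10^-2 = 8.49 × 10^-2 M
Ka = [H+][A-]/[HA] = (6.61 × 10^-2)² / 8.49 × 10^-2 = 5.1 × 10^-2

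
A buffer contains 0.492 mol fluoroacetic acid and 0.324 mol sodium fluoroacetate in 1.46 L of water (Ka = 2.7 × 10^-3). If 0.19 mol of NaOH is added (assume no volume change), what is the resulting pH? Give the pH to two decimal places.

pH = 2.80

OH- converts FCH2COOH to FCH2COO-: FCH2COOH → 0.302 mol, FCH2COO- → 0.514 mol.
pKa = −log(2.7 × 10^-3) = 2.569
pH = pKa + log(n_FCH2COO-/n_FCH2COOH) = 2.569 + log(0.514/0.302) = 2.569 + (+0.231)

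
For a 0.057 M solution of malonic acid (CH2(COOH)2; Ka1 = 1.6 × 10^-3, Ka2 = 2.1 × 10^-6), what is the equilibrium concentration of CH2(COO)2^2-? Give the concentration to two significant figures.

First ionization gives [H+] ≈ [CH2(COOH)COO-] = 8.78 × 10^-3 M.
Second step: Ka2 = [H+][CH2(COO)2^2-]/[CH2(COOH)COO-] ≈ [CH2(COO)2^2-] (since [H+] ≈ [CH2(COOH)COO-]).
So [CH2(COO)2^2-] ≈ Ka2.

2.1 × 10^-6 M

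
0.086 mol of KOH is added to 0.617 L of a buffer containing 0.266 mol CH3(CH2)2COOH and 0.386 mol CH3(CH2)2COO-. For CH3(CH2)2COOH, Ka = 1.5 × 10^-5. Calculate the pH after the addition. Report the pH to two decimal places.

After neutralization: n(CH3(CH2)2COOH) = 0.18 mol, n(CH3(CH2)2COO-) = 0.472 mol.
pKa = −log(1.5 × 10^-5) = 4.824
pH = pKa + log([A⁻]/[HA]) = 4.824 + log(0.472/0.18) = 4.824 +0.419

pH = 5.24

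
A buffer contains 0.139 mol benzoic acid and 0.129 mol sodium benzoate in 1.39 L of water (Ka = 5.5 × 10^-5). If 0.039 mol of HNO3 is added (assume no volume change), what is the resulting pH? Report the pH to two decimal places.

After neutralization: n(C6H5COOH) = 0.178 mol, n(C6H5COO-) = 0.09 mol.
pKa = −log(5.5 × 10^-5) = 4.260
pH = pKa + log([A⁻]/[HA]) = 4.260 + log(0.09/0.178) = 4.260 -0.296

pH = 3.96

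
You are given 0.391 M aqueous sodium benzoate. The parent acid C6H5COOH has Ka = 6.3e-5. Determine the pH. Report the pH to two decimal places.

C6H5COO- is the conjugate base of the weak acid C6H5COOH.
Kb = Kw/Ka = 1.0×10^-14 / 6.3 × 10^-5 = 1.59 × 10^-10
From the ICE table, Kb = [OH-]²/(0.391 − [OH-]) = 1.59 × 10^-10.
Since Kb ≪ C₀, [OH-] ≈ √(Kb·C₀) = 7.88 × 10^-6 M.
pOH = −log(7.88 × 10^-6) = 5.10; pH = 14.00 − 5.10 = 8.90

pH = 8.90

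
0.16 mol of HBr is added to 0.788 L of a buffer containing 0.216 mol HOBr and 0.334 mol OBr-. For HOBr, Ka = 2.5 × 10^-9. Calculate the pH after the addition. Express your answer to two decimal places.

After neutralization: n(HOBr) = 0.376 mol, n(OBr-) = 0.174 mol.
pKa = −log(2.5 × 10^-9) = 8.602
pH = pKa + log(n_OBr-/n_HOBr) = 8.602 + log(0.174/0.376) = 8.602 + (-0.335)

pH = 8.27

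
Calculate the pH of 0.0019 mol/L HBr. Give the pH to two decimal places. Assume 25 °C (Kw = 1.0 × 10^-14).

HBr is a strong acid and dissociates completely, so [H+] = 0.0019 M.
pH = -log(0.0019) = 2.72

pH = 2.72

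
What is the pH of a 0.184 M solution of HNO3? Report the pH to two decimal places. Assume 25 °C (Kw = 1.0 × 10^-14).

pH = 0.74

HNO3 is a strong acid and dissociates completely, so [H+] = 0.184 M.
pH = -log(0.184) = 0.74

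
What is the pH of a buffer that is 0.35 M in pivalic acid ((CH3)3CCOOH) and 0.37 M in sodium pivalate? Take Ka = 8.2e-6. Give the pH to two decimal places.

pKa = −log(8.2 × 10^-6) = 5.086
Henderson–Hasselbalch: pH = pKa + log([(CH3)3CCOO-]/[(CH3)3CCOOH]) = 5.086 + log(0.37/0.35)
pH = 5.086 + (+0.024) = 5.11

pH = 5.11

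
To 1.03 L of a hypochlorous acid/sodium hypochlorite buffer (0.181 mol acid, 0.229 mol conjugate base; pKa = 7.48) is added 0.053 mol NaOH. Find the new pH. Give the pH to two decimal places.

pH = 7.82

OH- converts HOCl to OCl-: HOCl → 0.128 mol, OCl- → 0.282 mol.
pH = pKa + log(n_OCl-/n_HOCl) = 7.48 + log(0.282/0.128) = 7.48 + (+0.343)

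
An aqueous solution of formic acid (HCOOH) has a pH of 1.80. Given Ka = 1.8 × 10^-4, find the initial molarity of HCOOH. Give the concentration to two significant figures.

[H+] = 10^(-1.80) = 1.58 × 10^-2 M = x
Ka = x²/(C₀ − x) ⇒ C₀ = x + x²/Ka
C₀ = 1.58 × 10^-2 + (1.58 × 10^-2)²/(1.8 × 10^-4) = 1.40 M

C₀ = 1.4 M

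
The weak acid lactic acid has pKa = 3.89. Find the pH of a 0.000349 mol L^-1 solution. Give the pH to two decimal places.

pH = 3.80

CH3CH(OH)COOH ⇌ CH3CH(OH)COO- + H+
Ka = 10^(−3.89) = 1.29 × 10^-4
From the ICE table, Ka = [H+]²/(0.000349 − [H+]) = 1.29 × 10^-4.
Here C₀/Ka ≈ 2.71, so the small-[H+] approximation fails. Use the quadratic:
[H+] = (−Ka + √(Ka² + 4·Ka·C₀))/2 = 1.57 × 10^-4 M
pH = −log[H+] = −log(1.57 × 10^-4) = 3.80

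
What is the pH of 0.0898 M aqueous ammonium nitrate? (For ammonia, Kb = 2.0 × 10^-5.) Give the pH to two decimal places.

NH4+ is the conjugate acid of the weak base NH3.
Ka = Kw/Kb = 1.0×10^-14 / 2.0 × 10^-5 = 5.00 × 10^-10
From the ICE table, Ka = [H+]²/(0.0898 − [H+]) = 5.00 × 10^-10.
Neglecting [H+] in the denominator: [H+] = √(5.00 × 10^-10 × 0.0898) = 6.70 × 10^-6 M
([H+]/C₀ = 0.0075% < 5%, so the approximation holds.)
pH = −log(6.70 × 10^-6) = 5.17

pH = 5.17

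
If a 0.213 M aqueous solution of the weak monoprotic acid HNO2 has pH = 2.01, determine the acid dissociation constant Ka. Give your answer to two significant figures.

[H+] = 10^(-2.01) = 9.77 × 10^-3 M
At equilibrium [HA] = 0.213 − 9.77 × 10^-3 = 2.03 × 10^-1 M
Ka = [H+][A-]/[HA] = (9.77 × 10^-3)² / 2.03 × 10^-1 = 4.7 × 10^-4

Ka = 4.7 × 10^-4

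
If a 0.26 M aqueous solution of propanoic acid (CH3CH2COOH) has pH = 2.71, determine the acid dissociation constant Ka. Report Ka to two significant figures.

Ka = 1.5 × 10^-5

[H+] = 10^(-2.71) = 1.95 × 10^-3 M
At equilibrium [HA] = 0.26 − 1.95 × 10^-3 = 2.58 × 10^-1 M
Ka = [H+][A-]/[HA] = (1.95 × 10^-3)² / 2.58 × 10^-1 = 1.5 × 10^-5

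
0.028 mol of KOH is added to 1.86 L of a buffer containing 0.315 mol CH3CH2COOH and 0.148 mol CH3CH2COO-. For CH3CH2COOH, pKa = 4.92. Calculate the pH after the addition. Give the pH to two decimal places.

After neutralization: n(CH3CH2COOH) = 0.287 mol, n(CH3CH2COO-) = 0.176 mol.
pH = pKa + log(n_CH3CH2COO-/n_CH3CH2COOH) = 4.92 + log(0.176/0.287) = 4.92 + (-0.212)

pH = 4.71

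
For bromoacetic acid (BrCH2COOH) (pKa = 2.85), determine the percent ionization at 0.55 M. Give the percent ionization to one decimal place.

4.9%

BrCH2COOH ⇌ BrCH2COO- + H+; let x = [H+] at equilibrium.
Ka = 10^(−2.85) = 1.41 × 10^-3
Solve x² + 0.00141x − 0.000776 = 0 → x = 2.72 × 10^-2 M
% ionization = x/C₀ × 100% = 2.72 × 10^-2/0.55 × 100% = 4.9%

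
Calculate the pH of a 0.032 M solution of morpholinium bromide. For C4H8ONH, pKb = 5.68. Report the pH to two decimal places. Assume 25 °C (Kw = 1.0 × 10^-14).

pH = 4.91

C4H8ONH2+ is the conjugate acid of the weak base C4H8ONH.
Kb = 10^(−5.68) = 2.09 × 10^-6
Ka = Kw/Kb = 1.0×10^-14 / 2.09 × 10^-6 = 4.78 × 10^-9
Let x = [H+] at equilibrium. Ka = x²/(0.032 − x).
Neglecting x in the denominator: x = √(4.78 × 10^-9 × 0.032) = 1.24 × 10^-5 M
pH = −log[H+] = −log(1.24 × 10^-5) = 4.91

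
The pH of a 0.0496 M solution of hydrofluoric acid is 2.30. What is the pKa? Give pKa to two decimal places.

[H+] = 10^(-2.30) = 5.01 × 10^-3 M
At equilibrium [HA] = 0.0496 − 5.01 × 10^-3 = 4.46 × 10^-2 M
Ka = [H+][A-]/[HA] = (5.01 × 10^-3)² / 4.46 × 10^-2 = 5.63 × 10^-4
pKa = -log(5.63 × 10^-4) = 3.25

pKa = 3.25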